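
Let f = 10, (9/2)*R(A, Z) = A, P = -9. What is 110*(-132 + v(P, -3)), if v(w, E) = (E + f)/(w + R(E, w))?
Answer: -423390/29 ≈ -14600.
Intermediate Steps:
R(A, Z) = 2*A/9
v(w, E) = (10 + E)/(w + 2*E/9) (v(w, E) = (E + 10)/(w + 2*E/9) = (10 + E)/(w + 2*E/9))
110*(-132 + v(P, -3)) = 110*(-132 + 9*(10 - 3)/(2*(-3) + 9*(-9))) = 110*(-132 + 9*7/(-6 - 81)) = 110*(-132 + 9*7/(-87)) = 110*(-132 + 9*(-1/87)*7) = 110*(-132 - 21/29) = 110*(-3849/29) = -423390/29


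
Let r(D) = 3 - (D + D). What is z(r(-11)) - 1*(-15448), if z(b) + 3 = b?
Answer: 15470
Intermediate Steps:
r(D) = 3 - 2*D
z(b) = -3 + b
z(r(-11)) - 1*(-15448) = (-3 + (3 - 2*(-11))) - 1*(-15448) = (-3 + (3 + 22)) + 15448 = (-3 + 25) + 15448 = 22 + 15448 = 15470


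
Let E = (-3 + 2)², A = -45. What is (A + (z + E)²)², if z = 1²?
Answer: 1681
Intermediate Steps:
z = 1
E = 1 (E = (-1)² = 1)
(A + (z + E)²)² = (-45 + (1 + 1)²)² = (-45 + 2²)² = (-45 + 4)² = (-41)² = 1681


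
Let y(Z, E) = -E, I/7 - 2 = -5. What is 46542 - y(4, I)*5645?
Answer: -72003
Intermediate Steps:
I = -21 (I = 14 + 7*(-5) = 14 - 35 = -21)
46542 - y(4, I)*5645 = 46542 - (-1*(-21))*5645 = 46542 - 21*5645 = 46542 - 1*118545 = 46542 - 118545 = -72003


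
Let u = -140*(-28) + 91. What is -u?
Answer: -4011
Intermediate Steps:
u = 4011 (u = 3920 + 91 = 4011)
-u = -1*4011 = -4011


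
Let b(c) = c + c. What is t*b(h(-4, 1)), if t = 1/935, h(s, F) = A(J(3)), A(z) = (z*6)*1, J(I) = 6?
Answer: 72/935 ≈ 0.077005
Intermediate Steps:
A(z) = 6*z (A(z) = (6*z)*1 = 6*z)
h(s, F) = 36 (h(s, F) = 6*6 = 36)
t = 1/935 ≈ 0.0010695
b(c) = 2*c
t*b(h(-4, 1)) = (2*36)/935 = (1/935)*72 = 72/935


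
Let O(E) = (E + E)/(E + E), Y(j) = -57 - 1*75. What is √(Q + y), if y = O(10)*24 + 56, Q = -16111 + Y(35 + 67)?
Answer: I*√16163 ≈ 127.13*I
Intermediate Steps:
Y(j) = -132 (Y(j) = -57 - 75 = -132)
O(E) = 1 (O(E) = (2*E)/((2*E)) = (2*E)*(1/(2*E)) = 1)
Q = -16243 (Q = -16111 - 132 = -16243)
y = 80 (y = 1*24 + 56 = 24 + 56 = 80)
√(Q + y) = √(-16243 + 80) = √(-16163) = I*√16163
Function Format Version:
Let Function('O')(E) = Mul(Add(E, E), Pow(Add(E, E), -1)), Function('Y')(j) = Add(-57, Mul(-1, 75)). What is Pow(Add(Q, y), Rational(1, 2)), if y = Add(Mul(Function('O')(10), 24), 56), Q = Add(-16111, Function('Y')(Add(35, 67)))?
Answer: Mul(I, Pow(16163, Rational(1, 2))) ≈ Mul(127.13, I)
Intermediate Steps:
Function('Y')(j) = -132 (Function('Y')(j) = Add(-57, -75) = -132)
Function('O')(E) = 1 (Function('O')(E) = Mul(Mul(2, E), Pow(Mul(2, E), -1)) = Mul(Mul(2, E), Mul(Rational(1, 2), Pow(E, -1))) = 1)
Q = -16243 (Q = Add(-16111, -132) = -16243)
y = 80 (y = Add(Mul(1, 24), 56) = Add(24, 56) = 80)
Pow(Add(Q, y), Rational(1, 2)) = Pow(Add(-16243, 80), Rational(1, 2)) = Pow(-16163, Rational(1, 2)) = Mul(I, Pow(16163, Rational(1, 2)))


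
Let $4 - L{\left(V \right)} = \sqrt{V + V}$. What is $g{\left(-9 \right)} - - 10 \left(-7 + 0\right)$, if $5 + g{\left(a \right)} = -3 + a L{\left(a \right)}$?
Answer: $-114 + 27 i \sqrt{2} \approx -114.0 + 38.184 i$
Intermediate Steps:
$L{\left(V \right)} = 4 - \sqrt{2} \sqrt{V}$ ($L{\left(V \right)} = 4 - \sqrt{V + V} = 4 - \sqrt{2 V} = 4 - \sqrt{2} \sqrt{V}$)
$g{\left(a \right)} = -8 + a \left(4 - \sqrt{2} \sqrt{a}\right)$ ($g{\left(a \right)} = -5 + \left(-3 + a \left(4 - \sqrt{2} \sqrt{a}\right)\right) = -8 + a \left(4 - \sqrt{2} \sqrt{a}\right)$)
$g{\left(-9 \right)} - - 10 \left(-7 + 0\right) = \left(-8 + 4 \left(-9\right) - \sqrt{2} \left(-9\right)^{\frac{3}{2}}\right) - - 10 \left(-7 + 0\right) = \left(-8 - 36 - \sqrt{2} \left(- 27 i\right)\right) - \left(-10\right) \left(-7\right) = \left(-8 - 36 + 27 i \sqrt{2}\right) - 70 = \left(-44 + 27 i \sqrt{2}\right) - 70 = -114 + 27 i \sqrt{2}$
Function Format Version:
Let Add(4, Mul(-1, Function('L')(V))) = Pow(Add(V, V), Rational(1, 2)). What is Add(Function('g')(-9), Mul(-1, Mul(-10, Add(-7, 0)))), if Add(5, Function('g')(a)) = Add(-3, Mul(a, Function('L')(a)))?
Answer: Add(-114, Mul(27, I, Pow(2, Rational(1, 2)))) ≈ Add(-114.00, Mul(38.184, I))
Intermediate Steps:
Function('L')(V) = Add(4, Mul(-1, Pow(2, Rational(1, 2)), Pow(V, Rational(1, 2)))) (Function('L')(V) = Add(4, Mul(-1, Pow(Add(V, V), Rational(1, 2)))) = Add(4, Mul(-1, Pow(Mul(2, V), Rational(1, 2)))) = Add(4, Mul(-1, Mul(Pow(2, Rational(1, 2)), Pow(V, Rational(1, 2))))) = Add(4, Mul(-1, Pow(2, Rational(1, 2)), Pow(V, Rational(1, 2)))))
Function('g')(a) = Add(-8, Mul(a, Add(4, Mul(-1, Pow(2, Rational(1, 2)), Pow(a, Rational(1, 2)))))) (Function('g')(a) = Add(-5, Add(-3, Mul(a, Add(4, Mul(-1, Pow(2, Rational(1, 2)), Pow(a, Rational(1, 2))))))) = Add(-8, Mul(a, Add(4, Mul(-1, Pow(2, Rational(1, 2)), Pow(a, Rational(1, 2)))))))
Add(Function('g')(-9), Mul(-1, Mul(-10, Add(-7, 0)))) = Add(Add(-8, Mul(4, -9), Mul(-1, Pow(2, Rational(1, 2)), Pow(-9, Rational(3, 2)))), Mul(-1, Mul(-10, Add(-7, 0)))) = Add(Add(-8, -36, Mul(-1, Pow(2, Rational(1, 2)), Mul(-27, I))), Mul(-1, Mul(-10, -7))) = Add(Add(-8, -36, Mul(27, I, Pow(2, Rational(1, 2)))), Mul(-1, 70)) = Add(Add(-44, Mul(27, I, Pow(2, Rational(1, 2)))), -70) = Add(-114, Mul(27, I, Pow(2, Rational(1, 2))))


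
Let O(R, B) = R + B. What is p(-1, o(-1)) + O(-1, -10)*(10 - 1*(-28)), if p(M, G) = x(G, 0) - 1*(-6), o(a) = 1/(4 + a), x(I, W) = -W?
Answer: -412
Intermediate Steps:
O(R, B) = B + R
p(M, G) = 6 (p(M, G) = -1*0 - 1*(-6) = 0 + 6 = 6)
p(-1, o(-1)) + O(-1, -10)*(10 - 1*(-28)) = 6 + (-10 - 1)*(10 - 1*(-28)) = 6 - 11*(10 + 28) = 6 - 11*38 = 6 - 418 = -412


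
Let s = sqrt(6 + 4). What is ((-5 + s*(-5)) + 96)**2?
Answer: 8531 - 910*sqrt(10) ≈ 5653.3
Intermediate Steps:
s = sqrt(10) ≈ 3.1623
((-5 + s*(-5)) + 96)**2 = ((-5 + sqrt(10)*(-5)) + 96)**2 = ((-5 - 5*sqrt(10)) + 96)**2 = (91 - 5*sqrt(10))**2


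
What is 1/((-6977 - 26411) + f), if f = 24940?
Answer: -1/8448 ≈ -0.00011837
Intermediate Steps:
1/((-6977 - 26411) + f) = 1/((-6977 - 26411) + 24940) = 1/(-33388 + 24940) = 1/(-8448) = -1/8448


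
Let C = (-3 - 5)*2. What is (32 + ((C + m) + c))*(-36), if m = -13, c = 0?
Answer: -108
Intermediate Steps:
C = -16 (C = -8*2 = -16)
(32 + ((C + m) + c))*(-36) = (32 + ((-16 - 13) + 0))*(-36) = (32 + (-29 + 0))*(-36) = (32 - 29)*(-36) = 3*(-36) = -108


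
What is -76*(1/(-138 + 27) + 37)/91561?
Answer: -16424/534909 ≈ -0.030704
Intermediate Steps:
-76*(1/(-138 + 27) + 37)/91561 = -76*(1/(-111) + 37)*(1/91561) = -76*(-1/111 + 37)*(1/91561) = -76*4106/111*(1/91561) = -312056/111*1/91561 = -16424/534909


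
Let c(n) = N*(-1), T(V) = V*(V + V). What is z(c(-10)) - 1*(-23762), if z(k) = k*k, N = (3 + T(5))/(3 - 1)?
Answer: 97857/4 ≈ 24464.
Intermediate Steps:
T(V) = 2*V² (T(V) = V*(2*V) = 2*V²)
N = 53/2 (N = (3 + 2*5²)/(3 - 1) = (3 + 2*25)/2 = (3 + 50)*(½) = 53*(½) = 53/2 ≈ 26.500)
c(n) = -53/2 (c(n) = (53/2)*(-1) = -53/2)
z(k) = k²
z(c(-10)) - 1*(-23762) = (-53/2)² - 1*(-23762) = 2809/4 + 23762 = 97857/4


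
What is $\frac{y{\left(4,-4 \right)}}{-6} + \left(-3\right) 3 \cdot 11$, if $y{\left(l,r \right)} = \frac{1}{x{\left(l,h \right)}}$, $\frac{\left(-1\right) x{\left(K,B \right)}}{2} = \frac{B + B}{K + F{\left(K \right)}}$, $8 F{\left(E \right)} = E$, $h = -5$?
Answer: $- \frac{7923}{80} \approx -99.037$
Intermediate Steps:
$F{\left(E \right)} = \frac{E}{8}$
$x{\left(K,B \right)} = - \frac{32 B}{9 K}$ ($x{\left(K,B \right)} = - 2 \frac{B + B}{K + \frac{K}{8}} = - 2 \frac{2 B}{\frac{9}{8} K} = - 2 \cdot 2 B \frac{8}{9 K} = - 2 \frac{16 B}{9 K} = - \frac{32 B}{9 K}$)
$y{\left(l,r \right)} = \frac{9 l}{160}$ ($y{\left(l,r \right)} = \frac{1}{\left(- \frac{32}{9}\right) \left(-5\right) \frac{1}{l}} = \frac{1}{\frac{160}{9} \frac{1}{l}} = \frac{9 l}{160}$)
$\frac{y{\left(4,-4 \right)}}{-6} + \left(-3\right) 3 \cdot 11 = \frac{\frac{9}{160} \cdot 4}{-6} + \left(-3\right) 3 \cdot 11 = \frac{9}{40} \left(- \frac{1}{6}\right) - 99 = - \frac{3}{80} - 99 = - \frac{7923}{80}$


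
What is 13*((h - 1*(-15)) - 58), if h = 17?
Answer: -338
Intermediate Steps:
13*((h - 1*(-15)) - 58) = 13*((17 - 1*(-15)) - 58) = 13*((17 + 15) - 58) = 13*(32 - 58) = 13*(-26) = -338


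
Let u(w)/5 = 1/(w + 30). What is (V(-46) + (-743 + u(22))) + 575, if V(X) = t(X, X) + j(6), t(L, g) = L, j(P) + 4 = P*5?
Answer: -9771/52 ≈ -187.90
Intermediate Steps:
j(P) = -4 + 5*P (j(P) = -4 + P*5 = -4 + 5*P)
V(X) = 26 + X (V(X) = X + (-4 + 5*6) = X + (-4 + 30) = X + 26 = 26 + X)
u(w) = 5/(30 + w) (u(w) = 5/(w + 30) = 5/(30 + w))
(V(-46) + (-743 + u(22))) + 575 = ((26 - 46) + (-743 + 5/(30 + 22))) + 575 = (-20 + (-743 + 5/52)) + 575 = (-20 - 38631/52) + 575 = -39671/52 + 575 = -9771/52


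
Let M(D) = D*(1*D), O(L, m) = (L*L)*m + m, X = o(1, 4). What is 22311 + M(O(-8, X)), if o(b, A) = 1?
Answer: 26536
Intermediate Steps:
X = 1
O(L, m) = m + m*L² (O(L, m) = L²*m + m = m*L² + m = m + m*L²)
M(D) = D² (M(D) = D*D = D²)
22311 + M(O(-8, X)) = 22311 + (1*(1 + (-8)²))² = 22311 + (1*(1 + 64))² = 22311 + (1*65)² = 22311 + 65² = 22311 + 4225 = 26536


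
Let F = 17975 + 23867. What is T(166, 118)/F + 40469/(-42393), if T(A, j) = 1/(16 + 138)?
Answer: -20059135223/21012801348 ≈ -0.95461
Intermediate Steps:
F = 41842
T(A, j) = 1/154
T(166, 118)/F + 40469/(-42393) = (1/154)/41842 + 40469/(-42393) = (1/154)*(1/41842) + 40469*(-1/42393) = 1/6443668 - 3113/3261 = -20059135223/21012801348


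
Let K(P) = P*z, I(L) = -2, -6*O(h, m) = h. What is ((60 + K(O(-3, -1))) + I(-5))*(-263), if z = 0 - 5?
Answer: -29193/2 ≈ -14597.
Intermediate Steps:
O(h, m) = -h/6
z = -5
K(P) = -5*P (K(P) = P*(-5) = -5*P)
((60 + K(O(-3, -1))) + I(-5))*(-263) = ((60 - (-5)*(-3)/6) - 2)*(-263) = ((60 - 5*½) - 2)*(-263) = ((60 - 5/2) - 2)*(-263) = (115/2 - 2)*(-263) = (111/2)*(-263) = -29193/2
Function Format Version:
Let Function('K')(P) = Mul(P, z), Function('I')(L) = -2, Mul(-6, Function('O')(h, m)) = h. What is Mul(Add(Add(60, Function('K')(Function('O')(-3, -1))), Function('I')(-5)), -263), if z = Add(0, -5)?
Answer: Rational(-29193, 2) ≈ -14597.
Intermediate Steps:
Function('O')(h, m) = Mul(Rational(-1, 6), h)
z = -5
Function('K')(P) = Mul(-5, P) (Function('K')(P) = Mul(P, -5) = Mul(-5, P))
Mul(Add(Add(60, Function('K')(Function('O')(-3, -1))), Function('I')(-5)), -263) = Mul(Add(Add(60, Mul(-5, Mul(Rational(-1, 6), -3))), -2), -263) = Mul(Add(Add(60, Mul(-5, Rational(1, 2))), -2), -263) = Mul(Add(Add(60, Rational(-5, 2)), -2), -263) = Mul(Add(Rational(115, 2), -2), -263) = Mul(Rational(111, 2), -263) = Rational(-29193, 2)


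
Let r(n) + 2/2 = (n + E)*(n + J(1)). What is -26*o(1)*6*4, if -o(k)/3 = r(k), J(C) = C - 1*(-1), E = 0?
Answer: 3744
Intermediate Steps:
J(C) = 1 + C (J(C) = C + 1 = 1 + C)
r(n) = -1 + n*(2 + n) (r(n) = -1 + (n + 0)*(n + (1 + 1)) = -1 + n*(n + 2) = -1 + n*(2 + n))
o(k) = 3 - 6*k - 3*k² (o(k) = -3*(-1 + k² + 2*k) = 3 - 6*k - 3*k²)
-26*o(1)*6*4 = -26*(3 - 6*1 - 3*1²)*6*4 = -26*(3 - 6 - 3*1)*6*4 = -26*(3 - 6 - 3)*6*4 = -26*(-6*6)*4 = -(-936)*4 = -26*(-144) = 3744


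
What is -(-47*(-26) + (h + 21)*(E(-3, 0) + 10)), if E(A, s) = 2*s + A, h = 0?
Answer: -1369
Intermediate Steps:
E(A, s) = A + 2*s
-(-47*(-26) + (h + 21)*(E(-3, 0) + 10)) = -(-47*(-26) + (0 + 21)*((-3 + 2*0) + 10)) = -(1222 + 21*((-3 + 0) + 10)) = -(1222 + 21*(-3 + 10)) = -(1222 + 21*7) = -(1222 + 147) = -1*1369 = -1369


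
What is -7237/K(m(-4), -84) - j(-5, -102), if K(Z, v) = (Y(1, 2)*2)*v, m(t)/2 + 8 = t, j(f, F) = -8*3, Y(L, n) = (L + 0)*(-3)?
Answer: 4859/504 ≈ 9.6409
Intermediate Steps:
Y(L, n) = -3*L (Y(L, n) = L*(-3) = -3*L)
j(f, F) = -24
m(t) = -16 + 2*t
K(Z, v) = -6*v (K(Z, v) = (-3*1*2)*v = (-3*2)*v = -6*v)
-7237/K(m(-4), -84) - j(-5, -102) = -7237/((-6*(-84))) - 1*(-24) = -7237/504 + 24 = 4859/504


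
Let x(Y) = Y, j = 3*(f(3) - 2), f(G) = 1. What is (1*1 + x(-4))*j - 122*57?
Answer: -6945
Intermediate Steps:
j = -3 (j = 3*(1 - 2) = 3*(-1) = -3)
(1*1 + x(-4))*j - 122*57 = (1*1 - 4)*(-3) - 122*57 = (1 - 4)*(-3) - 6954 = -3*(-3) - 6954 = 9 - 6954 = -6945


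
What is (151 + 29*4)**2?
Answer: 71289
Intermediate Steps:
(151 + 29*4)**2 = (151 + 116)**2 = 267**2 = 71289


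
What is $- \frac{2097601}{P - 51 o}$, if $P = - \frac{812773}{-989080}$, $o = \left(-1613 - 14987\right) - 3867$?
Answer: $- \frac{2074695197080}{1032419331133} \approx -2.0095$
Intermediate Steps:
$o = -20467$ ($o = -16600 - 3867 = -20467$)
$P = \frac{812773}{989080}$ ($P = \left(-812773\right) \left(- \frac{1}{989080}\right) = \frac{812773}{989080} \approx 0.82175$)
$- \frac{2097601}{P - 51 o} = - \frac{2097601}{\frac{812773}{989080} - -1043817} = - \frac{2097601}{\frac{812773}{989080} + 1043817} = - \frac{2097601}{\frac{1032419331133}{989080}} = \left(-2097601\right) \frac{989080}{1032419331133} = - \frac{2074695197080}{1032419331133}$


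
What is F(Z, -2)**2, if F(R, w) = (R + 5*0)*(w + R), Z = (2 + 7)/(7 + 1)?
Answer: 3969/4096 ≈ 0.96899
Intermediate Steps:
Z = 9/8 ≈ 1.1250
F(R, w) = R*(R + w) (F(R, w) = (R + 0)*(R + w) = R*(R + w))
F(Z, -2)**2 = (9*(9/8 - 2)/8)**2 = ((9/8)*(-7/8))**2 = (-63/64)**2 = 3969/4096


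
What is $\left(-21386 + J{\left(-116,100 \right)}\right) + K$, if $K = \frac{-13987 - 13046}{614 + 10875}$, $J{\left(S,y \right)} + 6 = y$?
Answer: $- \frac{244650821}{11489} \approx -21294.0$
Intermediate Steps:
$J{\left(S,y \right)} = -6 + y$
$K = - \frac{27033}{11489} \approx -2.3529$
$\left(-21386 + J{\left(-116,100 \right)}\right) + K = \left(-21386 + \left(-6 + 100\right)\right) - \frac{27033}{11489} = \left(-21386 + 94\right) - \frac{27033}{11489} = -21292 - \frac{27033}{11489} = - \frac{244650821}{11489}$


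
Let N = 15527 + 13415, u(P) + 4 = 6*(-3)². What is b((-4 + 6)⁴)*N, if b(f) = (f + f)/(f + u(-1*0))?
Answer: 463072/33 ≈ 14032.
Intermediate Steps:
u(P) = 50 (u(P) = -4 + 6*(-3)² = -4 + 6*9 = -4 + 54 = 50)
N = 28942
b(f) = 2*f/(50 + f) (b(f) = (f + f)/(f + 50) = (2*f)/(50 + f) = 2*f/(50 + f))
b((-4 + 6)⁴)*N = (2*(-4 + 6)⁴/(50 + (-4 + 6)⁴))*28942 = (2*2⁴/(50 + 2⁴))*28942 = (2*16/(50 + 16))*28942 = (2*16/66)*28942 = (2*16*(1/66))*28942 = (16/33)*28942 = 463072/33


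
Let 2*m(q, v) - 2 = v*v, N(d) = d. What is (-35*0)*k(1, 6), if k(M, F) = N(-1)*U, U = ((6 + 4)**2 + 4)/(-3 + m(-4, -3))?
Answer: 0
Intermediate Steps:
m(q, v) = 1 + v**2/2 (m(q, v) = 1 + (v*v)/2 = 1 + v**2/2)
U = 208/5 (U = ((6 + 4)**2 + 4)/(-3 + (1 + (1/2)*(-3)**2)) = (10**2 + 4)/(-3 + (1 + (1/2)*9)) = (100 + 4)/(-3 + (1 + 9/2)) = 104/(-3 + 11/2) = 104/(5/2) = 104*(2/5) = 208/5 ≈ 41.600)
k(M, F) = -208/5 (k(M, F) = -1*208/5 = -208/5)
(-35*0)*k(1, 6) = -35*0*(-208/5) = 0*(-208/5) = 0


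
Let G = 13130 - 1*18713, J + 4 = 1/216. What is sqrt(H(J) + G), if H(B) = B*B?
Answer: I*sqrt(259735679)/216 ≈ 74.613*I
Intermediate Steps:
J = -863/216 (J = -4 + 1/216 = -863/216 ≈ -3.9954)
G = -5583 (G = 13130 - 18713 = -5583)
H(B) = B**2
sqrt(H(J) + G) = sqrt((-863/216)**2 - 5583) = sqrt(744769/46656 - 5583) = sqrt(-259735679/46656) = I*sqrt(259735679)/216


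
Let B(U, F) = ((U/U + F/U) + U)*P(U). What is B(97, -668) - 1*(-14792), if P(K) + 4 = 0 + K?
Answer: 2256758/97 ≈ 23266.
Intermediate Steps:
P(K) = -4 + K (P(K) = -4 + (0 + K) = -4 + K)
B(U, F) = (-4 + U)*(1 + U + F/U) (B(U, F) = ((U/U + F/U) + U)*(-4 + U) = ((1 + F/U) + U)*(-4 + U) = (1 + U + F/U)*(-4 + U) = (-4 + U)*(1 + U + F/U))
B(97, -668) - 1*(-14792) = (-4 + 97)*(-668 + 97*(1 + 97))/97 - 1*(-14792) = (1/97)*93*(-668 + 97*98) + 14792 = (1/97)*93*(-668 + 9506) + 14792 = (1/97)*93*8838 + 14792 = 821934/97 + 14792 = 2256758/97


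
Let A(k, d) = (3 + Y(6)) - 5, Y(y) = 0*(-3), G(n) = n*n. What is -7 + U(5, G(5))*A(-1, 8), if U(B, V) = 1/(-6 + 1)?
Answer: -33/5 ≈ -6.6000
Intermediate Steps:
G(n) = n**2
Y(y) = 0
U(B, V) = -1/5 (U(B, V) = 1/(-5) = -1/5)
A(k, d) = -2 (A(k, d) = (3 + 0) - 5 = 3 - 5 = -2)
-7 + U(5, G(5))*A(-1, 8) = -7 - 1/5*(-2) = -7 + 2/5 = -33/5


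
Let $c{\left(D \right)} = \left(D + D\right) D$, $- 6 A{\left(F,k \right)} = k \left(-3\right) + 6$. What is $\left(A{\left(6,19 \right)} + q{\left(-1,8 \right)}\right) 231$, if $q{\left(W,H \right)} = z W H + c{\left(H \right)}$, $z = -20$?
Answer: $\frac{136983}{2} \approx 68492.0$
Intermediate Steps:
$A{\left(F,k \right)} = -1 + \frac{k}{2}$ ($A{\left(F,k \right)} = - \frac{k \left(-3\right) + 6}{6} = - \frac{- 3 k + 6}{6} = - \frac{6 - 3 k}{6} = -1 + \frac{k}{2}$)
$c{\left(D \right)} = 2 D^{2}$ ($c{\left(D \right)} = 2 D D = 2 D^{2}$)
$q{\left(W,H \right)} = 2 H^{2} - 20 H W$ ($q{\left(W,H \right)} = - 20 W H + 2 H^{2} = - 20 H W + 2 H^{2} = 2 H^{2} - 20 H W$)
$\left(A{\left(6,19 \right)} + q{\left(-1,8 \right)}\right) 231 = \left(\left(-1 + \frac{1}{2} \cdot 19\right) + 2 \cdot 8 \left(8 - -10\right)\right) 231 = \left(\left(-1 + \frac{19}{2}\right) + 2 \cdot 8 \left(8 + 10\right)\right) 231 = \left(\frac{17}{2} + 2 \cdot 8 \cdot 18\right) 231 = \left(\frac{17}{2} + 288\right) 231 = \frac{593}{2} \cdot 231 = \frac{136983}{2}$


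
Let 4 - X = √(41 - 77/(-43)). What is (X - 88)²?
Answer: 305248/43 + 672*√4945/43 ≈ 8197.8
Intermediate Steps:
X = 4 - 4*√4945/43 (X = 4 - √(41 - 77/(-43)) = 4 - √(41 - 77*(-1/43)) = 4 - √(41 + 77/43) = 4 - √(1840/43) = 4 - 4*√4945/43 ≈ -2.5415)
(X - 88)² = ((4 - 4*√4945/43) - 88)² = (-84 - 4*√4945/43)²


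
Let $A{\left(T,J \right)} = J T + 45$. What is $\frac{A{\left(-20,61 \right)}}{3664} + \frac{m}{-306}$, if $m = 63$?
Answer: $- \frac{32799}{62288} \approx -0.52657$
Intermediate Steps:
$A{\left(T,J \right)} = 45 + J T$
$\frac{A{\left(-20,61 \right)}}{3664} + \frac{m}{-306} = \frac{45 + 61 \left(-20\right)}{3664} + \frac{63}{-306} = \left(45 - 1220\right) \frac{1}{3664} + 63 \left(- \frac{1}{306}\right) = \left(-1175\right) \frac{1}{3664} - \frac{7}{34} = - \frac{1175}{3664} - \frac{7}{34} = - \frac{32799}{62288}$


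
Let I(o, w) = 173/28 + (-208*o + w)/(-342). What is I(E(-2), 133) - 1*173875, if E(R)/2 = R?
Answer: -832497427/4788 ≈ -1.7387e+5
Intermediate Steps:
E(R) = 2*R
I(o, w) = 173/28 - w/342 + 104*o/171 (I(o, w) = 173*(1/28) + (w - 208*o)*(-1/342) = 173/28 + (-w/342 + 104*o/171) = 173/28 - w/342 + 104*o/171)
I(E(-2), 133) - 1*173875 = (173/28 - 1/342*133 + 104*(2*(-2))/171) - 1*173875 = (173/28 - 7/18 + (104/171)*(-4)) - 173875 = (173/28 - 7/18 - 416/171) - 173875 = 16073/4788 - 173875 = -832497427/4788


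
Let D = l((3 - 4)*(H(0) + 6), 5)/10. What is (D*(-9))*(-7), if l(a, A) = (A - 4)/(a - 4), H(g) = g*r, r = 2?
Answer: -63/100 ≈ -0.63000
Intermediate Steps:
H(g) = 2*g (H(g) = g*2 = 2*g)
l(a, A) = (-4 + A)/(-4 + a)
D = -1/100 (D = ((-4 + 5)/(-4 + (3 - 4)*(2*0 + 6)))/10 = (1/(-4 - (0 + 6)))*(⅒) = (1/(-4 - 1*6))*(⅒) = (1/(-4 - 6))*(⅒) = (1/(-10))*(⅒) = -⅒*1*(⅒) = -⅒*⅒ = -1/100 ≈ -0.010000)
(D*(-9))*(-7) = -1/100*(-9)*(-7) = (9/100)*(-7) = -63/100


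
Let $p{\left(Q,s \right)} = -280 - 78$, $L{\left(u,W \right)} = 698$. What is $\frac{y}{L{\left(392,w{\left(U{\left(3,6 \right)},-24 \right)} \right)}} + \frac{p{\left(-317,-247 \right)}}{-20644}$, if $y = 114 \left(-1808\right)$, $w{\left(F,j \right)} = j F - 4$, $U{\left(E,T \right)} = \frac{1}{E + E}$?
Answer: $- \frac{1063681561}{3602378} \approx -295.27$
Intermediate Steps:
$U{\left(E,T \right)} = \frac{1}{2 E}$
$w{\left(F,j \right)} = -4 + F j$ ($w{\left(F,j \right)} = F j - 4 = -4 + F j$)
$y = -206112$
$p{\left(Q,s \right)} = -358$ ($p{\left(Q,s \right)} = -280 - 78 = -358$)
$\frac{y}{L{\left(392,w{\left(U{\left(3,6 \right)},-24 \right)} \right)}} + \frac{p{\left(-317,-247 \right)}}{-20644} = - \frac{206112}{698} - \frac{358}{-20644} = \left(-206112\right) \frac{1}{698} - - \frac{179}{10322} = - \frac{103056}{349} + \frac{179}{10322} = - \frac{1063681561}{3602378}$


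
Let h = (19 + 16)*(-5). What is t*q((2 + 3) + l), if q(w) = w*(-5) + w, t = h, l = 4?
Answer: 6300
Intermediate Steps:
h = -175 (h = 35*(-5) = -175)
t = -175
q(w) = -4*w (q(w) = -5*w + w = -4*w)
t*q((2 + 3) + l) = -(-700)*((2 + 3) + 4) = -(-700)*(5 + 4) = -(-700)*9 = -175*(-36) = 6300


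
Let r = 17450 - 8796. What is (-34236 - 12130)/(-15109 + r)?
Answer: 46366/6455 ≈ 7.1830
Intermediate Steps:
r = 8654
(-34236 - 12130)/(-15109 + r) = (-34236 - 12130)/(-15109 + 8654) = -46366/(-6455) = -46366*(-1/6455) = 46366/6455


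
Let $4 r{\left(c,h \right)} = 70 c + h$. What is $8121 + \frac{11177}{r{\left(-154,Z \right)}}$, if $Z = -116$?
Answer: $\frac{22110427}{2724} \approx 8116.9$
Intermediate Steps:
$r{\left(c,h \right)} = \frac{h}{4} + \frac{35 c}{2}$ ($r{\left(c,h \right)} = \frac{70 c + h}{4} = \frac{h + 70 c}{4} = \frac{h}{4} + \frac{35 c}{2}$)
$8121 + \frac{11177}{r{\left(-154,Z \right)}} = 8121 + \frac{11177}{\frac{1}{4} \left(-116\right) + \frac{35}{2} \left(-154\right)} = 8121 + \frac{11177}{-29 - 2695} = 8121 + \frac{11177}{-2724} = 8121 + 11177 \left(- \frac{1}{2724}\right) = 8121 - \frac{11177}{2724} = \frac{22110427}{2724}$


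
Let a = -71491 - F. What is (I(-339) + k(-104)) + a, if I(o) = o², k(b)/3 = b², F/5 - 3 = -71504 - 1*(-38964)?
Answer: 238563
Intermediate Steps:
F = -162685 (F = 15 + 5*(-71504 - 1*(-38964)) = 15 + 5*(-71504 + 38964) = 15 + 5*(-32540) = 15 - 162700 = -162685)
k(b) = 3*b²
a = 91194 (a = -71491 - 1*(-162685) = -71491 + 162685 = 91194)
(I(-339) + k(-104)) + a = ((-339)² + 3*(-104)²) + 91194 = (114921 + 3*10816) + 91194 = (114921 + 32448) + 91194 = 147369 + 91194 = 238563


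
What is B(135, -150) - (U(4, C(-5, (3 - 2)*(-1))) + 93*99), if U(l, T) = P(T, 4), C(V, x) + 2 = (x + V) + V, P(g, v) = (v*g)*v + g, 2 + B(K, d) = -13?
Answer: -9001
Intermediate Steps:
B(K, d) = -15 (B(K, d) = -2 - 13 = -15)
P(g, v) = g + g*v² (P(g, v) = (g*v)*v + g = g*v² + g = g + g*v²)
C(V, x) = -2 + x + 2*V (C(V, x) = -2 + ((x + V) + V) = -2 + ((V + x) + V) = -2 + (x + 2*V) = -2 + x + 2*V)
U(l, T) = 17*T (U(l, T) = T*(1 + 4²) = T*(1 + 16) = T*17 = 17*T)
B(135, -150) - (U(4, C(-5, (3 - 2)*(-1))) + 93*99) = -15 - (17*(-2 + (3 - 2)*(-1) + 2*(-5)) + 93*99) = -15 - (17*(-2 + 1*(-1) - 10) + 9207) = -15 - (17*(-2 - 1 - 10) + 9207) = -15 - (17*(-13) + 9207) = -15 - (-221 + 9207) = -15 - 1*8986 = -15 - 8986 = -9001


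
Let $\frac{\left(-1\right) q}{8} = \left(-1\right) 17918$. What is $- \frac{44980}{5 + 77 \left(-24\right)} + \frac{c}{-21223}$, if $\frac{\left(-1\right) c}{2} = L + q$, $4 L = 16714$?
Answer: $\frac{78862025}{2058631} \approx 38.308$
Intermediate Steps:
$L = \frac{8357}{2}$ ($L = \frac{1}{4} \cdot 16714 = \frac{8357}{2} \approx 4178.5$)
$q = 143344$ ($q = - 8 \left(\left(-1\right) 17918\right) = \left(-8\right) \left(-17918\right) = 143344$)
$c = -295045$ ($c = - 2 \left(\frac{8357}{2} + 143344\right) = \left(-2\right) \frac{295045}{2} = -295045$)
$- \frac{44980}{5 + 77 \left(-24\right)} + \frac{c}{-21223} = - \frac{44980}{5 + 77 \left(-24\right)} - \frac{295045}{-21223} = - \frac{44980}{5 - 1848} - - \frac{295045}{21223} = - \frac{44980}{-1843} + \frac{295045}{21223} = \left(-44980\right) \left(- \frac{1}{1843}\right) + \frac{295045}{21223} = \frac{44980}{1843} + \frac{295045}{21223} = \frac{78862025}{2058631}$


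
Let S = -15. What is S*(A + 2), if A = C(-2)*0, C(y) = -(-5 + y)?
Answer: -30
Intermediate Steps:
C(y) = 5 - y
A = 0 (A = (5 - 1*(-2))*0 = (5 + 2)*0 = 7*0 = 0)
S*(A + 2) = -15*(0 + 2) = -15*2 = -30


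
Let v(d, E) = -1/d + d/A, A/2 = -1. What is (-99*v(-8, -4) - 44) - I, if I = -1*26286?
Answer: 206669/8 ≈ 25834.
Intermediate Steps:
A = -2 (A = 2*(-1) = -2)
v(d, E) = -1/d - d/2 (v(d, E) = -1/d + d/(-2) = -1/d + d*(-1/2) = -1/d - d/2)
I = -26286
(-99*v(-8, -4) - 44) - I = (-99*(-1/(-8) - 1/2*(-8)) - 44) - 1*(-26286) = (-99*(-1*(-1/8) + 4) - 44) + 26286 = (-99*(1/8 + 4) - 44) + 26286 = (-99*33/8 - 44) + 26286 = (-3267/8 - 44) + 26286 = -3619/8 + 26286 = 206669/8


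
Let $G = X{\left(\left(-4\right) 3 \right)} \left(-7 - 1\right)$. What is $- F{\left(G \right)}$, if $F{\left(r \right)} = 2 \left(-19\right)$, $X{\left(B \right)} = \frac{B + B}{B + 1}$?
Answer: $38$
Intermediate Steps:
$X{\left(B \right)} = \frac{2 B}{1 + B}$
$G = - \frac{192}{11}$ ($G = \frac{2 \left(\left(-4\right) 3\right)}{1 - 12} \left(-7 - 1\right) = 2 \left(-12\right) \frac{1}{1 - 12} \left(-8\right) = 2 \left(-12\right) \frac{1}{-11} \left(-8\right) = 2 \left(-12\right) \left(- \frac{1}{11}\right) \left(-8\right) = \frac{24}{11} \left(-8\right) = - \frac{192}{11} \approx -17.455$)
$F{\left(r \right)} = -38$
$- F{\left(G \right)} = \left(-1\right) \left(-38\right) = 38$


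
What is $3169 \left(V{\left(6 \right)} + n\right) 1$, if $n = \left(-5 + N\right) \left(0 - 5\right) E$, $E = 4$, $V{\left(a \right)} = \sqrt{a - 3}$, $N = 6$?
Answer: $-63380 + 3169 \sqrt{3} \approx -57891.0$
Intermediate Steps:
$V{\left(a \right)} = \sqrt{-3 + a}$
$n = -20$ ($n = \left(-5 + 6\right) \left(0 - 5\right) 4 = 1 \left(-5\right) 4 = \left(-5\right) 4 = -20$)
$3169 \left(V{\left(6 \right)} + n\right) 1 = 3169 \left(\sqrt{-3 + 6} - 20\right) 1 = 3169 \left(\sqrt{3} - 20\right) 1 = 3169 \left(-20 + \sqrt{3}\right) 1 = 3169 \left(-20 + \sqrt{3}\right) = -63380 + 3169 \sqrt{3}$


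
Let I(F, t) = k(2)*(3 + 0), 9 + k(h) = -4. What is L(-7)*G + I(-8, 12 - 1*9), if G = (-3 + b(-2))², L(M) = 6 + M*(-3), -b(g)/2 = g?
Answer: -12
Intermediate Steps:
b(g) = -2*g
k(h) = -13 (k(h) = -9 - 4 = -13)
I(F, t) = -39 (I(F, t) = -13*(3 + 0) = -13*3 = -39)
L(M) = 6 - 3*M
G = 1 (G = (-3 - 2*(-2))² = (-3 + 4)² = 1² = 1)
L(-7)*G + I(-8, 12 - 1*9) = (6 - 3*(-7))*1 - 39 = (6 + 21)*1 - 39 = 27*1 - 39 = 27 - 39 = -12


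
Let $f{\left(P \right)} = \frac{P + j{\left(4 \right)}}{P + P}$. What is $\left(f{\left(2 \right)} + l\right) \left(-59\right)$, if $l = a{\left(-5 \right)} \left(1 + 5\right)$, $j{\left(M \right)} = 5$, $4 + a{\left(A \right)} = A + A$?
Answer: $\frac{19411}{4} \approx 4852.8$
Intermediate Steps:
$a{\left(A \right)} = -4 + 2 A$ ($a{\left(A \right)} = -4 + \left(A + A\right) = -4 + 2 A$)
$f{\left(P \right)} = \frac{5 + P}{2 P}$ ($f{\left(P \right)} = \frac{P + 5}{P + P} = \frac{5 + P}{2 P}$)
$l = -84$ ($l = \left(-4 + 2 \left(-5\right)\right) \left(1 + 5\right) = \left(-4 - 10\right) 6 = \left(-14\right) 6 = -84$)
$\left(f{\left(2 \right)} + l\right) \left(-59\right) = \left(\frac{5 + 2}{2 \cdot 2} - 84\right) \left(-59\right) = \left(\frac{1}{2} \cdot \frac{1}{2} \cdot 7 - 84\right) \left(-59\right) = \left(\frac{7}{4} - 84\right) \left(-59\right) = \left(- \frac{329}{4}\right) \left(-59\right) = \frac{19411}{4}$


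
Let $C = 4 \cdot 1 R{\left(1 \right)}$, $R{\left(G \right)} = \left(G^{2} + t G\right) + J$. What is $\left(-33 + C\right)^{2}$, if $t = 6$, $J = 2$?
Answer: $9$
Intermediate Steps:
$R{\left(G \right)} = 2 + G^{2} + 6 G$ ($R{\left(G \right)} = \left(G^{2} + 6 G\right) + 2 = 2 + G^{2} + 6 G$)
$C = 36$ ($C = 4 \cdot 1 \left(2 + 1^{2} + 6 \cdot 1\right) = 4 \left(2 + 1 + 6\right) = 4 \cdot 9 = 36$)
$\left(-33 + C\right)^{2} = \left(-33 + 36\right)^{2} = 3^{2} = 9$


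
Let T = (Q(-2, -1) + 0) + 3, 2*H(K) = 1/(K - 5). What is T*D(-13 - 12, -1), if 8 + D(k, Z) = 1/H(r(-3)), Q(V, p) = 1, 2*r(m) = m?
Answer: -84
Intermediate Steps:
r(m) = m/2
H(K) = 1/(2*(-5 + K)) (H(K) = 1/(2*(K - 5)) = 1/(2*(-5 + K)))
D(k, Z) = -21 (D(k, Z) = -8 + 1/(1/(2*(-5 + (½)*(-3)))) = -8 + 1/(1/(2*(-5 - 3/2))) = -8 + 1/(1/(2*(-13/2))) = -8 + 1/((½)*(-2/13)) = -8 + 1/(-1/13) = -8 - 13 = -21)
T = 4 (T = (1 + 0) + 3 = 1 + 3 = 4)
T*D(-13 - 12, -1) = 4*(-21) = -84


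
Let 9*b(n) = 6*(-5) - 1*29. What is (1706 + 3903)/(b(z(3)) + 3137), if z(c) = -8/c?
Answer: 50481/28174 ≈ 1.7918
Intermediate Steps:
b(n) = -59/9 (b(n) = (6*(-5) - 1*29)/9 = (-30 - 29)/9 = (⅑)*(-59) = -59/9)
(1706 + 3903)/(b(z(3)) + 3137) = (1706 + 3903)/(-59/9 + 3137) = 5609/(28174/9) = 5609*(9/28174) = 50481/28174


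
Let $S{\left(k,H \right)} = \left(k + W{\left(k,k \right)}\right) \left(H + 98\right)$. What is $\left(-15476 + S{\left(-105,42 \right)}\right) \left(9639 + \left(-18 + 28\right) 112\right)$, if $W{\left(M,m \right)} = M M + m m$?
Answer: $32888369416$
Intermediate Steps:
$W{\left(M,m \right)} = M^{2} + m^{2}$
$S{\left(k,H \right)} = \left(98 + H\right) \left(k + 2 k^{2}\right)$ ($S{\left(k,H \right)} = \left(k + \left(k^{2} + k^{2}\right)\right) \left(H + 98\right) = \left(k + 2 k^{2}\right) \left(98 + H\right) = \left(98 + H\right) \left(k + 2 k^{2}\right)$)
$\left(-15476 + S{\left(-105,42 \right)}\right) \left(9639 + \left(-18 + 28\right) 112\right) = \left(-15476 - 105 \left(98 + 42 + 196 \left(-105\right) + 2 \cdot 42 \left(-105\right)\right)\right) \left(9639 + \left(-18 + 28\right) 112\right) = \left(-15476 - 105 \left(98 + 42 - 20580 - 8820\right)\right) \left(9639 + 10 \cdot 112\right) = \left(-15476 - -3072300\right) \left(9639 + 1120\right) = \left(-15476 + 3072300\right) 10759 = 3056824 \cdot 10759 = 32888369416$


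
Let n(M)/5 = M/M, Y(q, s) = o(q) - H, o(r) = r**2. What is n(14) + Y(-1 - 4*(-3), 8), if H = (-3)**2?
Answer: 117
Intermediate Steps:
H = 9
Y(q, s) = -9 + q**2 (Y(q, s) = q**2 - 1*9 = q**2 - 9 = -9 + q**2)
n(M) = 5 (n(M) = 5*(M/M) = 5*1 = 5)
n(14) + Y(-1 - 4*(-3), 8) = 5 + (-9 + (-1 - 4*(-3))**2) = 5 + (-9 + (-1 + 12)**2) = 5 + (-9 + 11**2) = 5 + (-9 + 121) = 5 + 112 = 117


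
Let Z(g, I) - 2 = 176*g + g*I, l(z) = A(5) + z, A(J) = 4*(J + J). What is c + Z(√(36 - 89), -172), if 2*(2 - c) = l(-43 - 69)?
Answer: 40 + 4*I*√53 ≈ 40.0 + 29.12*I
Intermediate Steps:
A(J) = 8*J (A(J) = 4*(2*J) = 8*J)
l(z) = 40 + z (l(z) = 8*5 + z = 40 + z)
c = 38 (c = 2 - (40 + (-43 - 69))/2 = 2 - (40 - 112)/2 = 2 - ½*(-72) = 2 + 36 = 38)
Z(g, I) = 2 + 176*g + I*g (Z(g, I) = 2 + (176*g + g*I) = 2 + (176*g + I*g) = 2 + 176*g + I*g)
c + Z(√(36 - 89), -172) = 38 + (2 + 176*√(36 - 89) - 172*√(36 - 89)) = 38 + (2 + 176*√(-53) - 172*I*√53) = 38 + (2 + 176*(I*√53) - 172*I*√53) = 38 + (2 + 176*I*√53 - 172*I*√53) = 38 + (2 + 4*I*√53) = 40 + 4*I*√53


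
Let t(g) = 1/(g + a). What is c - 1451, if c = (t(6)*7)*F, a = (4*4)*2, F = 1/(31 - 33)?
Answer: -110283/76 ≈ -1451.1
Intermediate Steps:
F = -½ (F = 1/(-2) = -½ ≈ -0.50000)
a = 32 (a = 16*2 = 32)
t(g) = 1/(32 + g) (t(g) = 1/(g + 32) = 1/(32 + g))
c = -7/76 (c = (7/(32 + 6))*(-½) = (7/38)*(-½) = -7/76 ≈ -0.092105)
c - 1451 = -7/76 - 1451 = -110283/76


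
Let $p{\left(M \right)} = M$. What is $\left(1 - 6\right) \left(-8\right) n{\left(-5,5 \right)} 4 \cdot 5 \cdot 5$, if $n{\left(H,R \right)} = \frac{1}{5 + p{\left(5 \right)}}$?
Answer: $400$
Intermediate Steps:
$n{\left(H,R \right)} = \frac{1}{10}$ ($n{\left(H,R \right)} = \frac{1}{5 + 5} = \frac{1}{10}$)
$\left(1 - 6\right) \left(-8\right) n{\left(-5,5 \right)} 4 \cdot 5 \cdot 5 = \left(1 - 6\right) \left(-8\right) \frac{1}{10} \cdot 4 \cdot 5 \cdot 5 = \left(1 - 6\right) \left(-8\right) \frac{1}{10} \cdot 20 \cdot 5 = \left(-5\right) \left(-8\right) \frac{1}{10} \cdot 100 = 40 \cdot \frac{1}{10} \cdot 100 = 4 \cdot 100 = 400$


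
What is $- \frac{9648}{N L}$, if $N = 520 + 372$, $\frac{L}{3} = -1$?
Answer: $\frac{804}{223} \approx 3.6054$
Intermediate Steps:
$L = -3$ ($L = 3 \left(-1\right) = -3$)
$N = 892$
$- \frac{9648}{N L} = - \frac{9648}{892 \left(-3\right)} = - \frac{9648}{-2676} = \left(-9648\right) \left(- \frac{1}{2676}\right) = \frac{804}{223}$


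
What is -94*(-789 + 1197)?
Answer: -38352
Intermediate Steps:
-94*(-789 + 1197) = -94*408 = -38352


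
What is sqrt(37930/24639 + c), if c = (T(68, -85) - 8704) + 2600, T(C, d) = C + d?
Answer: I*sqrt(3715004087571)/24639 ≈ 78.227*I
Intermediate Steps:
c = -6121 (c = ((68 - 85) - 8704) + 2600 = (-17 - 8704) + 2600 = -8721 + 2600 = -6121)
sqrt(37930/24639 + c) = sqrt(37930/24639 - 6121) = sqrt(-150777389/24639) = I*sqrt(3715004087571)/24639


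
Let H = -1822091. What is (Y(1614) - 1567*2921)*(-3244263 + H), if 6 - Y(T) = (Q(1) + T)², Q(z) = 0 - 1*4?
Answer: 36322216798554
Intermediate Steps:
Q(z) = -4 (Q(z) = 0 - 4 = -4)
Y(T) = 6 - (-4 + T)²
(Y(1614) - 1567*2921)*(-3244263 + H) = ((6 - (-4 + 1614)²) - 1567*2921)*(-3244263 - 1822091) = ((6 - 1*1610²) - 4577207)*(-5066354) = ((6 - 1*2592100) - 4577207)*(-5066354) = ((6 - 2592100) - 4577207)*(-5066354) = (-2592094 - 4577207)*(-5066354) = -7169301*(-5066354) = 36322216798554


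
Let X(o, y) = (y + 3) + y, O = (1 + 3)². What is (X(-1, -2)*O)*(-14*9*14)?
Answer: 28224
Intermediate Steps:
O = 16 (O = 4² = 16)
X(o, y) = 3 + 2*y (X(o, y) = (3 + y) + y = 3 + 2*y)
(X(-1, -2)*O)*(-14*9*14) = ((3 + 2*(-2))*16)*(-14*9*14) = ((3 - 4)*16)*(-126*14) = -1*16*(-1764) = -16*(-1764) = 28224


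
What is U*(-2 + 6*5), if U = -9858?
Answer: -276024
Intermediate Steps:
U*(-2 + 6*5) = -9858*(-2 + 6*5) = -9858*(-2 + 30) = -9858*28 = -276024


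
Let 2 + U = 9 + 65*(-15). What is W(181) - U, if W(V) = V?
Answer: 1149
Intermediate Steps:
U = -968 (U = -2 + (9 + 65*(-15)) = -2 + (9 - 975) = -2 - 966 = -968)
W(181) - U = 181 - 1*(-968) = 181 + 968 = 1149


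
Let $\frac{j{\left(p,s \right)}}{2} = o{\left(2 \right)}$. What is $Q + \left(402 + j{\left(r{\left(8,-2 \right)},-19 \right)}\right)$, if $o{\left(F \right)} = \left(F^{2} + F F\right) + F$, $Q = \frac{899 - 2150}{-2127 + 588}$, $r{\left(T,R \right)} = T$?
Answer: $\frac{72301}{171} \approx 422.81$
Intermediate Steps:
$Q = \frac{139}{171}$ ($Q = - \frac{1251}{-1539} = \left(-1251\right) \left(- \frac{1}{1539}\right) = \frac{139}{171} \approx 0.81287$)
$o{\left(F \right)} = F + 2 F^{2}$ ($o{\left(F \right)} = \left(F^{2} + F^{2}\right) + F = 2 F^{2} + F = F + 2 F^{2}$)
$j{\left(p,s \right)} = 20$ ($j{\left(p,s \right)} = 2 \cdot 2 \left(1 + 2 \cdot 2\right) = 2 \cdot 2 \left(1 + 4\right) = 2 \cdot 2 \cdot 5 = 2 \cdot 10 = 20$)
$Q + \left(402 + j{\left(r{\left(8,-2 \right)},-19 \right)}\right) = \frac{139}{171} + \left(402 + 20\right) = \frac{139}{171} + 422 = \frac{72301}{171}$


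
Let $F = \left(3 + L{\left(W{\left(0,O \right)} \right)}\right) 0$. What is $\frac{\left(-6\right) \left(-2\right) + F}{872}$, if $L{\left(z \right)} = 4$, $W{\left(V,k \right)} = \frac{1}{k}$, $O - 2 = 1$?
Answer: $\frac{3}{218} \approx 0.013761$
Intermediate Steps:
$O = 3$ ($O = 2 + 1 = 3$)
$F = 0$ ($F = \left(3 + 4\right) 0 = 7 \cdot 0 = 0$)
$\frac{\left(-6\right) \left(-2\right) + F}{872} = \frac{\left(-6\right) \left(-2\right) + 0}{872} = \left(12 + 0\right) \frac{1}{872} = 12 \cdot \frac{1}{872} = \frac{3}{218}$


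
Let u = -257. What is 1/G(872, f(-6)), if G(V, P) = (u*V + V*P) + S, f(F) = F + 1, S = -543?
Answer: -1/229007 ≈ -4.3667e-6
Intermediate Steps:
f(F) = 1 + F
G(V, P) = -543 - 257*V + P*V (G(V, P) = (-257*V + V*P) - 543 = (-257*V + P*V) - 543 = -543 - 257*V + P*V)
1/G(872, f(-6)) = 1/(-543 - 257*872 + (1 - 6)*872) = 1/(-543 - 224104 - 5*872) = 1/(-543 - 224104 - 4360) = 1/(-229007) = -1/229007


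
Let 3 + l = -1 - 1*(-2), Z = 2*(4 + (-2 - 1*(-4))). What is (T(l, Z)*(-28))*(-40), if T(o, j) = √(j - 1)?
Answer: 1120*√11 ≈ 3714.6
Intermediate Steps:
Z = 12 (Z = 2*(4 + (-2 + 4)) = 2*(4 + 2) = 2*6 = 12)
l = -2 (l = -3 + (-1 - 1*(-2)) = -3 + (-1 + 2) = -3 + 1 = -2)
T(o, j) = √(-1 + j)
(T(l, Z)*(-28))*(-40) = (√(-1 + 12)*(-28))*(-40) = (√11*(-28))*(-40) = -28*√11*(-40) = 1120*√11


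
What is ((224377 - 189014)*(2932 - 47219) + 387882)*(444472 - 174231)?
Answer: -423125332455059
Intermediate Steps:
((224377 - 189014)*(2932 - 47219) + 387882)*(444472 - 174231) = (35363*(-44287) + 387882)*270241 = (-1566121181 + 387882)*270241 = -1565733299*270241 = -423125332455059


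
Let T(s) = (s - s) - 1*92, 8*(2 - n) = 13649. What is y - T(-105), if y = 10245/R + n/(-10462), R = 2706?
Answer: 3621773835/37746896 ≈ 95.949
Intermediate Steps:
n = -13633/8 (n = 2 - ⅛*13649 = 2 - 13649/8 = -13633/8 ≈ -1704.1)
T(s) = -92 (T(s) = 0 - 92 = -92)
y = 149059403/37746896 (y = 10245/2706 - 13633/8/(-10462) = 10245*(1/2706) - 13633/8*(-1/10462) = 3415/902 + 13633/83696 = 149059403/37746896 ≈ 3.9489)
y - T(-105) = 149059403/37746896 - 1*(-92) = 149059403/37746896 + 92 = 3621773835/37746896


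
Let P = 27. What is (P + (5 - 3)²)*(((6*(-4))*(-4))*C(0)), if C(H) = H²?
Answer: 0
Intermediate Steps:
(P + (5 - 3)²)*(((6*(-4))*(-4))*C(0)) = (27 + (5 - 3)²)*(((6*(-4))*(-4))*0²) = (27 + 2²)*(-24*(-4)*0) = (27 + 4)*(96*0) = 31*0 = 0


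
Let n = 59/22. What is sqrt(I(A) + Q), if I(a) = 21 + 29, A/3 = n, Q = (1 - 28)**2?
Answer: sqrt(779) ≈ 27.911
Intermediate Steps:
Q = 729 (Q = (-27)**2 = 729)
n = 59/22 (n = 59*(1/22) = 59/22 ≈ 2.6818)
A = 177/22 (A = 3*(59/22) = 177/22 ≈ 8.0455)
I(a) = 50
sqrt(I(A) + Q) = sqrt(50 + 729) = sqrt(779)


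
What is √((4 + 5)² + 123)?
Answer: 2*√51 ≈ 14.283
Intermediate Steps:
√((4 + 5)² + 123) = √(9² + 123) = √(81 + 123) = √204 = 2*√51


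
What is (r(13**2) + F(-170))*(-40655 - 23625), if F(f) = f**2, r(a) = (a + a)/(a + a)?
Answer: -1857756280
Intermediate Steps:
r(a) = 1 (r(a) = (2*a)/((2*a)) = (2*a)*(1/(2*a)) = 1)
(r(13**2) + F(-170))*(-40655 - 23625) = (1 + (-170)**2)*(-40655 - 23625) = (1 + 28900)*(-64280) = 28901*(-64280) = -1857756280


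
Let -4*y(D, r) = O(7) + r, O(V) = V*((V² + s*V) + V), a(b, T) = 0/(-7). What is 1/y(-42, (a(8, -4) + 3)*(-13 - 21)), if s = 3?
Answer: -4/437 ≈ -0.0091533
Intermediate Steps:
a(b, T) = 0 (a(b, T) = 0*(-⅐) = 0)
O(V) = V*(V² + 4*V) (O(V) = V*((V² + 3*V) + V) = V*(V² + 4*V))
y(D, r) = -539/4 - r/4 (y(D, r) = -(7²*(4 + 7) + r)/4 = -(49*11 + r)/4 = -(539 + r)/4 = -539/4 - r/4)
1/y(-42, (a(8, -4) + 3)*(-13 - 21)) = 1/(-539/4 - (0 + 3)*(-13 - 21)/4) = 1/(-539/4 - 3*(-34)/4) = 1/(-539/4 - ¼*(-102)) = 1/(-539/4 + 51/2) = 1/(-437/4) = -4/437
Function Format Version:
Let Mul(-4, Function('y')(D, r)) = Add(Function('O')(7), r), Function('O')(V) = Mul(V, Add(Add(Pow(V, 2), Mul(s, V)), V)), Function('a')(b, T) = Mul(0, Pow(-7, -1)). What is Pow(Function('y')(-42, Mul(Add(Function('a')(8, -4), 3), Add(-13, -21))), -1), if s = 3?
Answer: Rational(-4, 437) ≈ -0.0091533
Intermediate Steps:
Function('a')(b, T) = 0 (Function('a')(b, T) = Mul(0, Rational(-1, 7)) = 0)
Function('O')(V) = Mul(V, Add(Pow(V, 2), Mul(4, V))) (Function('O')(V) = Mul(V, Add(Add(Pow(V, 2), Mul(3, V)), V)) = Mul(V, Add(Pow(V, 2), Mul(4, V))))
Function('y')(D, r) = Add(Rational(-539, 4), Mul(Rational(-1, 4), r)) (Function('y')(D, r) = Mul(Rational(-1, 4), Add(Mul(Pow(7, 2), Add(4, 7)), r)) = Mul(Rational(-1, 4), Add(Mul(49, 11), r)) = Mul(Rational(-1, 4), Add(539, r)) = Add(Rational(-539, 4), Mul(Rational(-1, 4), r)))
Pow(Function('y')(-42, Mul(Add(Function('a')(8, -4), 3), Add(-13, -21))), -1) = Pow(Add(Rational(-539, 4), Mul(Rational(-1, 4), Mul(Add(0, 3), Add(-13, -21)))), -1) = Pow(Add(Rational(-539, 4), Mul(Rational(-1, 4), Mul(3, -34))), -1) = Pow(Add(Rational(-539, 4), Mul(Rational(-1, 4), -102)), -1) = Pow(Add(Rational(-539, 4), Rational(51, 2)), -1) = Pow(Rational(-437, 4), -1) = Rational(-4, 437)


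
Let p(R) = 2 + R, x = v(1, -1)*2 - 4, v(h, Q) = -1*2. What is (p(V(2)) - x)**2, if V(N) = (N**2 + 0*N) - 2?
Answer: 144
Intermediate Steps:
v(h, Q) = -2
V(N) = -2 + N**2 (V(N) = (N**2 + 0) - 2 = N**2 - 2 = -2 + N**2)
x = -8 (x = -2*2 - 4 = -4 - 4 = -8)
(p(V(2)) - x)**2 = ((2 + (-2 + 2**2)) - 1*(-8))**2 = ((2 + (-2 + 4)) + 8)**2 = ((2 + 2) + 8)**2 = (4 + 8)**2 = 12**2 = 144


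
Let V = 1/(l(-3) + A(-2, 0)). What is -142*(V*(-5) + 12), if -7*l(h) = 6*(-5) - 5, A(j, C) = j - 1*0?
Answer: -4402/3 ≈ -1467.3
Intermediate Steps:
A(j, C) = j (A(j, C) = j + 0 = j)
l(h) = 5 (l(h) = -(6*(-5) - 5)/7 = -(-30 - 5)/7 = -⅐*(-35) = 5)
V = ⅓ (V = 1/(5 - 2) = 1/3 = ⅓ ≈ 0.33333)
-142*(V*(-5) + 12) = -142*((⅓)*(-5) + 12) = -142*(-5/3 + 12) = -142*31/3 = -4402/3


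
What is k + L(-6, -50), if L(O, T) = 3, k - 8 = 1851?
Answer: 1862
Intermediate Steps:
k = 1859 (k = 8 + 1851 = 1859)
k + L(-6, -50) = 1859 + 3 = 1862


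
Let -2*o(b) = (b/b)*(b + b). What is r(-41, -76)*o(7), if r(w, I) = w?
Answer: 287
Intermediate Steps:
o(b) = -b (o(b) = -b/b*(b + b)/2 = -2*b/2 = -b)
r(-41, -76)*o(7) = -(-41)*7 = -41*(-7) = 287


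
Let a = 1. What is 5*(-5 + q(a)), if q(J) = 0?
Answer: -25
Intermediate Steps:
5*(-5 + q(a)) = 5*(-5 + 0) = 5*(-5) = -25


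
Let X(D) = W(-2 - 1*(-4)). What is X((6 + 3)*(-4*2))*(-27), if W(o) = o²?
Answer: -108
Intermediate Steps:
X(D) = 4 (X(D) = (-2 - 1*(-4))² = (-2 + 4)² = 2² = 4)
X((6 + 3)*(-4*2))*(-27) = 4*(-27) = -108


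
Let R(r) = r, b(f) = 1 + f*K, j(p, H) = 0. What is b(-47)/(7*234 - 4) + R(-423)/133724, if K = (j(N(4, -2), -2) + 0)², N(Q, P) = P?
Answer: -278729/109252508 ≈ -0.0025512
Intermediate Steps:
K = 0 (K = (0 + 0)² = 0² = 0)
b(f) = 1 (b(f) = 1 + f*0 = 1 + 0 = 1)
b(-47)/(7*234 - 4) + R(-423)/133724 = 1/(7*234 - 4) - 423/133724 = 1/(1638 - 4) - 423*1/133724 = 1/1634 - 423/133724 = -278729/109252508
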